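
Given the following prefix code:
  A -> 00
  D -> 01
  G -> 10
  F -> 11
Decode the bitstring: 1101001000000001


Decoding step by step:
Bits 11 -> F
Bits 01 -> D
Bits 00 -> A
Bits 10 -> G
Bits 00 -> A
Bits 00 -> A
Bits 00 -> A
Bits 01 -> D


Decoded message: FDAGAAAD


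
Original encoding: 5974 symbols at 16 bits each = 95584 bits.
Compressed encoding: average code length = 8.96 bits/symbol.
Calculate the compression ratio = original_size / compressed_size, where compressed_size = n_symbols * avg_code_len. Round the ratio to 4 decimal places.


original_size = n_symbols * orig_bits = 5974 * 16 = 95584 bits
compressed_size = n_symbols * avg_code_len = 5974 * 8.96 = 53527.04 bits
ratio = original_size / compressed_size = 95584 / 53527.04 = 1.7857

Compression ratio = 1.7857


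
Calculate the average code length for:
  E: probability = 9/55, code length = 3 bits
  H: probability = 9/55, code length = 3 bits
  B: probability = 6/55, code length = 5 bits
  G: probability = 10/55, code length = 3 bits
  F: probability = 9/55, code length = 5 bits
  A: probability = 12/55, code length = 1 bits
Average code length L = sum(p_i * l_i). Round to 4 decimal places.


Weighted contributions p_i * l_i:
  E: (9/55) * 3 = 27/55
  H: (9/55) * 3 = 27/55
  B: (6/55) * 5 = 30/55
  G: (10/55) * 3 = 30/55
  F: (9/55) * 5 = 45/55
  A: (12/55) * 1 = 12/55
Sum = (27 + 27 + 30 + 30 + 45 + 12)/55 = 171/55

L = 171/55 = 3.1091 bits/symbol


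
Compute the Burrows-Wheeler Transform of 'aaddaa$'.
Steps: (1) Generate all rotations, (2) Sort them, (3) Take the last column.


Rotations (sorted):
  0: $aaddaa -> last char: a
  1: a$aadda -> last char: a
  2: aa$aadd -> last char: d
  3: aaddaa$ -> last char: $
  4: addaa$a -> last char: a
  5: daa$aad -> last char: d
  6: ddaa$aa -> last char: a


BWT = aad$ada


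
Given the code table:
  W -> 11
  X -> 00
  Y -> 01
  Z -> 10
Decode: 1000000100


Decoding:
10 -> Z
00 -> X
00 -> X
01 -> Y
00 -> X


Result: ZXXYX


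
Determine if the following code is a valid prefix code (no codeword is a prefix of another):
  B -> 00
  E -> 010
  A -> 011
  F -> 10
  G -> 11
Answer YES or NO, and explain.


Checking each pair (does one codeword prefix another?):
  B='00' vs E='010': no prefix
  B='00' vs A='011': no prefix
  B='00' vs F='10': no prefix
  B='00' vs G='11': no prefix
  E='010' vs B='00': no prefix
  E='010' vs A='011': no prefix
  E='010' vs F='10': no prefix
  E='010' vs G='11': no prefix
  A='011' vs B='00': no prefix
  A='011' vs E='010': no prefix
  A='011' vs F='10': no prefix
  A='011' vs G='11': no prefix
  F='10' vs B='00': no prefix
  F='10' vs E='010': no prefix
  F='10' vs A='011': no prefix
  F='10' vs G='11': no prefix
  G='11' vs B='00': no prefix
  G='11' vs E='010': no prefix
  G='11' vs A='011': no prefix
  G='11' vs F='10': no prefix
No violation found over all pairs.

YES -- this is a valid prefix code. No codeword is a prefix of any other codeword.


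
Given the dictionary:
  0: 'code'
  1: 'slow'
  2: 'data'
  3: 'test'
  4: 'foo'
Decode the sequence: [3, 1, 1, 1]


Look up each index in the dictionary:
  3 -> 'test'
  1 -> 'slow'
  1 -> 'slow'
  1 -> 'slow'

Decoded: "test slow slow slow"


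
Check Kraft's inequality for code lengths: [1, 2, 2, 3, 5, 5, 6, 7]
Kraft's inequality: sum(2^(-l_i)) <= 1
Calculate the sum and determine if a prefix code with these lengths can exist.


Sum = 2^(-1) + 2^(-2) + 2^(-2) + 2^(-3) + 2^(-5) + 2^(-5) + 2^(-6) + 2^(-7)
    = 0.5 + 0.25 + 0.25 + 0.125 + 0.03125 + 0.03125 + 0.015625 + 0.0078125
    = 155/128 = 1.2109375
Since 1.2109375 > 1, Kraft's inequality is NOT satisfied.
A prefix code with these lengths CANNOT exist.

Kraft sum = 1.2109375. Not satisfied.


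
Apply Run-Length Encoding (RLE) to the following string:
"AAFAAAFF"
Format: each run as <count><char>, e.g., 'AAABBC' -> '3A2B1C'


Scanning runs left to right:
  i=0: run of 'A' x 2 -> '2A'
  i=2: run of 'F' x 1 -> '1F'
  i=3: run of 'A' x 3 -> '3A'
  i=6: run of 'F' x 2 -> '2F'

RLE = 2A1F3A2F


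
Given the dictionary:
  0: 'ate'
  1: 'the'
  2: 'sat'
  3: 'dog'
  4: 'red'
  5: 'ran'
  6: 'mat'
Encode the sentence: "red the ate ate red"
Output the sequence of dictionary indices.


Look up each word in the dictionary:
  'red' -> 4
  'the' -> 1
  'ate' -> 0
  'ate' -> 0
  'red' -> 4

Encoded: [4, 1, 0, 0, 4]


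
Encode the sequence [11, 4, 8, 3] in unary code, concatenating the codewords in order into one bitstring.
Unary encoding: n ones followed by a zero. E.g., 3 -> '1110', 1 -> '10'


Encode each number as n ones followed by a terminating 0:
  11 -> 111111111110 (12 bits)
  4 -> 11110 (5 bits)
  8 -> 111111110 (9 bits)
  3 -> 1110 (4 bits)
Total length = 12 + 5 + 9 + 4 = 30 bits.

Unary([11, 4, 8, 3]) = 111111111110111101111111101110 (30 bits)


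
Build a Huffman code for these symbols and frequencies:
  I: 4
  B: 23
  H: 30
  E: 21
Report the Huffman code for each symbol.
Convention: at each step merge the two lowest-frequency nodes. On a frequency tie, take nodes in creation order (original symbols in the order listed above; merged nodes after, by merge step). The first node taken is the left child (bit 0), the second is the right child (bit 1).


Huffman tree construction:
Step 1: Merge I(4) + E(21) = 25
Step 2: Merge B(23) + (I+E)(25) = 48
Step 3: Merge H(30) + (B+(I+E))(48) = 78
Read each symbol's code off the tree from the root (left child = 0, right child = 1).

Codes:
  I: 110 (length 3)
  B: 10 (length 2)
  H: 0 (length 1)
  E: 111 (length 3)
Average code length: 151/78 = 1.9359 bits/symbol


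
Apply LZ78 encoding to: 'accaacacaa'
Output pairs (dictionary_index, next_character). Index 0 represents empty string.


LZ78 encoding steps:
Dictionary: {0: ''}
Step 1: w='' (idx 0), next='a' -> output (0, 'a'), add 'a' as idx 1
Step 2: w='' (idx 0), next='c' -> output (0, 'c'), add 'c' as idx 2
Step 3: w='c' (idx 2), next='a' -> output (2, 'a'), add 'ca' as idx 3
Step 4: w='a' (idx 1), next='c' -> output (1, 'c'), add 'ac' as idx 4
Step 5: w='ac' (idx 4), next='a' -> output (4, 'a'), add 'aca' as idx 5
Step 6: w='a' (idx 1), end of input -> output (1, '')


Encoded: [(0, 'a'), (0, 'c'), (2, 'a'), (1, 'c'), (4, 'a'), (1, '')]


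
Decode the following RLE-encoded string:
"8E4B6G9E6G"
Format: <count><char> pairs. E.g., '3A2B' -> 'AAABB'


Expanding each <count><char> pair:
  8E -> 'EEEEEEEE'
  4B -> 'BBBB'
  6G -> 'GGGGGG'
  9E -> 'EEEEEEEEE'
  6G -> 'GGGGGG'

Decoded = EEEEEEEEBBBBGGGGGGEEEEEEEEEGGGGGG


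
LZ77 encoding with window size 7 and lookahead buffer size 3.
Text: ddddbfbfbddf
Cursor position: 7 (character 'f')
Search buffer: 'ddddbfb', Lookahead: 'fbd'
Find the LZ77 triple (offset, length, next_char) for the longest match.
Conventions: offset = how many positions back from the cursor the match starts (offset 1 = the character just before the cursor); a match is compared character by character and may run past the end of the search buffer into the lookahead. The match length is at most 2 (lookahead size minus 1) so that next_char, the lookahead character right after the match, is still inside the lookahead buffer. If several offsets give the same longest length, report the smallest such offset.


Try each offset into the search buffer:
  offset=1 (pos 6, char 'b'): match length 0
  offset=2 (pos 5, char 'f'): match length 2
  offset=3 (pos 4, char 'b'): match length 0
  offset=4 (pos 3, char 'd'): match length 0
  offset=5 (pos 2, char 'd'): match length 0
  offset=6 (pos 1, char 'd'): match length 0
  offset=7 (pos 0, char 'd'): match length 0
Longest match has length 2 at offset 2.
next_char = character at position 7 + 2 = 9 -> 'd'

Best match: offset=2, length=2 (matching 'fb' starting at position 5)
LZ77 triple: (2, 2, 'd')


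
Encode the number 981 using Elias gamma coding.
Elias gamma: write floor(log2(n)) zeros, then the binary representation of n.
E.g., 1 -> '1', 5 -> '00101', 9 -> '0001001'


num_bits = floor(log2(981)) + 1 = 10
leading_zeros = num_bits - 1 = 9
binary(981) = 1111010101

Elias gamma(981) = '000000000' + '1111010101' = 0000000001111010101 (19 bits)


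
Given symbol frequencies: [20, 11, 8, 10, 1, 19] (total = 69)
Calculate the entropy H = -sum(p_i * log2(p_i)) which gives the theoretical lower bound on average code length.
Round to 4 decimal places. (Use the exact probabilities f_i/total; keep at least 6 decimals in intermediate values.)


Per-symbol terms -p_i * log2(p_i) with p_i = f_i/69:
  p = 20/69 = 0.289855: log2(p) = -1.786596, -p*log2(p) = 0.517854
  p = 11/69 = 0.159420: log2(p) = -2.649093, -p*log2(p) = 0.422319
  p = 8/69 = 0.115942: log2(p) = -3.108524, -p*log2(p) = 0.360409
  p = 10/69 = 0.144928: log2(p) = -2.786596, -p*log2(p) = 0.403855
  p = 1/69 = 0.014493: log2(p) = -6.108524, -p*log2(p) = 0.088529
  p = 19/69 = 0.275362: log2(p) = -1.860597, -p*log2(p) = 0.512338
H = 0.517854 + 0.422319 + 0.360409 + 0.403855 + 0.088529 + 0.512338 = 2.305304

H = 2.3053 bits/symbol


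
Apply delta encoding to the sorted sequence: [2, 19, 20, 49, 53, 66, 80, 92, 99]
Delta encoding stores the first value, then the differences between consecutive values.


First value: 2
Deltas:
  19 - 2 = 17
  20 - 19 = 1
  49 - 20 = 29
  53 - 49 = 4
  66 - 53 = 13
  80 - 66 = 14
  92 - 80 = 12
  99 - 92 = 7


Delta encoded: [2, 17, 1, 29, 4, 13, 14, 12, 7]


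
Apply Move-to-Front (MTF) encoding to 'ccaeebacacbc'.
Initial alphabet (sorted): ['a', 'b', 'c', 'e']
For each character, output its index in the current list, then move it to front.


MTF encoding:
'c': index 2 in ['a', 'b', 'c', 'e'] -> ['c', 'a', 'b', 'e']
'c': index 0 in ['c', 'a', 'b', 'e'] -> ['c', 'a', 'b', 'e']
'a': index 1 in ['c', 'a', 'b', 'e'] -> ['a', 'c', 'b', 'e']
'e': index 3 in ['a', 'c', 'b', 'e'] -> ['e', 'a', 'c', 'b']
'e': index 0 in ['e', 'a', 'c', 'b'] -> ['e', 'a', 'c', 'b']
'b': index 3 in ['e', 'a', 'c', 'b'] -> ['b', 'e', 'a', 'c']
'a': index 2 in ['b', 'e', 'a', 'c'] -> ['a', 'b', 'e', 'c']
'c': index 3 in ['a', 'b', 'e', 'c'] -> ['c', 'a', 'b', 'e']
'a': index 1 in ['c', 'a', 'b', 'e'] -> ['a', 'c', 'b', 'e']
'c': index 1 in ['a', 'c', 'b', 'e'] -> ['c', 'a', 'b', 'e']
'b': index 2 in ['c', 'a', 'b', 'e'] -> ['b', 'c', 'a', 'e']
'c': index 1 in ['b', 'c', 'a', 'e'] -> ['c', 'b', 'a', 'e']


Output: [2, 0, 1, 3, 0, 3, 2, 3, 1, 1, 2, 1]


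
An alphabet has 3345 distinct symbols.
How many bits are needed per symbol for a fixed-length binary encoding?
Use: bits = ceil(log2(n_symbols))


log2(3345) = 11.7078
Bracket: 2^11 = 2048 < 3345 <= 2^12 = 4096
So ceil(log2(3345)) = 12

bits = ceil(log2(3345)) = ceil(11.7078) = 12 bits


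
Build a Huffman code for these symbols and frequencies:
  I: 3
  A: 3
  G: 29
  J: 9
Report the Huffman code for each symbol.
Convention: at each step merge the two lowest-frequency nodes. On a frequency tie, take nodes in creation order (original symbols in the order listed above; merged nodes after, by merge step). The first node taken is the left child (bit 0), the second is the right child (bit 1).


Huffman tree construction:
Step 1: Merge I(3) + A(3) = 6
Step 2: Merge (I+A)(6) + J(9) = 15
Step 3: Merge ((I+A)+J)(15) + G(29) = 44
Read each symbol's code off the tree from the root (left child = 0, right child = 1).

Codes:
  I: 000 (length 3)
  A: 001 (length 3)
  G: 1 (length 1)
  J: 01 (length 2)
Average code length: 65/44 = 1.4773 bits/symbol


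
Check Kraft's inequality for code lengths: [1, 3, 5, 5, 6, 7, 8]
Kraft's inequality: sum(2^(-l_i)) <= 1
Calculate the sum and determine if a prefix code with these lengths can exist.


Sum = 2^(-1) + 2^(-3) + 2^(-5) + 2^(-5) + 2^(-6) + 2^(-7) + 2^(-8)
    = 0.5 + 0.125 + 0.03125 + 0.03125 + 0.015625 + 0.0078125 + 0.00390625
    = 183/256 = 0.71484375
Since 0.71484375 <= 1, Kraft's inequality IS satisfied.
A prefix code with these lengths CAN exist.

Kraft sum = 0.71484375. Satisfied.


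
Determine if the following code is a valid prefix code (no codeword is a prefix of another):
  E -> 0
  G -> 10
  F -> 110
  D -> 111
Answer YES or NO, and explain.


Checking each pair (does one codeword prefix another?):
  E='0' vs G='10': no prefix
  E='0' vs F='110': no prefix
  E='0' vs D='111': no prefix
  G='10' vs E='0': no prefix
  G='10' vs F='110': no prefix
  G='10' vs D='111': no prefix
  F='110' vs E='0': no prefix
  F='110' vs G='10': no prefix
  F='110' vs D='111': no prefix
  D='111' vs E='0': no prefix
  D='111' vs G='10': no prefix
  D='111' vs F='110': no prefix
No violation found over all pairs.

YES -- this is a valid prefix code. No codeword is a prefix of any other codeword.


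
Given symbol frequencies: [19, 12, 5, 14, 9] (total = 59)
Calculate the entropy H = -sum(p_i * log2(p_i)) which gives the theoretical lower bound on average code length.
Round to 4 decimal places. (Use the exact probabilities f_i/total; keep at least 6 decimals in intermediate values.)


Per-symbol terms -p_i * log2(p_i) with p_i = f_i/59:
  p = 19/59 = 0.322034: log2(p) = -1.634716, -p*log2(p) = 0.526434
  p = 12/59 = 0.203390: log2(p) = -2.297681, -p*log2(p) = 0.467325
  p = 5/59 = 0.084746: log2(p) = -3.560715, -p*log2(p) = 0.301756
  p = 14/59 = 0.237288: log2(p) = -2.075288, -p*log2(p) = 0.492441
  p = 9/59 = 0.152542: log2(p) = -2.712718, -p*log2(p) = 0.413804
H = 0.526434 + 0.467325 + 0.301756 + 0.492441 + 0.413804 = 2.201760

H = 2.2018 bits/symbol


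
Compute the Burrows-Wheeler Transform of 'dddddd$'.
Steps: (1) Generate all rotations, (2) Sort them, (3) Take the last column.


Rotations (sorted):
  0: $dddddd -> last char: d
  1: d$ddddd -> last char: d
  2: dd$dddd -> last char: d
  3: ddd$ddd -> last char: d
  4: dddd$dd -> last char: d
  5: ddddd$d -> last char: d
  6: dddddd$ -> last char: $


BWT = dddddd$


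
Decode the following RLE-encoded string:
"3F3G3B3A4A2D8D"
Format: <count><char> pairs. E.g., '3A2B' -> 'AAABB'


Expanding each <count><char> pair:
  3F -> 'FFF'
  3G -> 'GGG'
  3B -> 'BBB'
  3A -> 'AAA'
  4A -> 'AAAA'
  2D -> 'DD'
  8D -> 'DDDDDDDD'

Decoded = FFFGGGBBBAAAAAAADDDDDDDDDD


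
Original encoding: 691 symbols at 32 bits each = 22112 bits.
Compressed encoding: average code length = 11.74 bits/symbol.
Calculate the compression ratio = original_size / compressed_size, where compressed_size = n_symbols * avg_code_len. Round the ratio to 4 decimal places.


original_size = n_symbols * orig_bits = 691 * 32 = 22112 bits
compressed_size = n_symbols * avg_code_len = 691 * 11.74 = 8112.34 bits
ratio = original_size / compressed_size = 22112 / 8112.34 = 2.7257

Compression ratio = 2.7257


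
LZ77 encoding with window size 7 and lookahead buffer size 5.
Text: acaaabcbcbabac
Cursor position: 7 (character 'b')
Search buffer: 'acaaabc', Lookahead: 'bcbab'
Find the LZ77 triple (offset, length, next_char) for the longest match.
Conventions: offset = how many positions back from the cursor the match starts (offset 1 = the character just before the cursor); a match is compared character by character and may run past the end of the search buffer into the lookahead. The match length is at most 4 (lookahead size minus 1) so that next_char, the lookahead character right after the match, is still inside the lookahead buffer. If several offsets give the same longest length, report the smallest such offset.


Try each offset into the search buffer:
  offset=1 (pos 6, char 'c'): match length 0
  offset=2 (pos 5, char 'b'): match length 3
  offset=3 (pos 4, char 'a'): match length 0
  offset=4 (pos 3, char 'a'): match length 0
  offset=5 (pos 2, char 'a'): match length 0
  offset=6 (pos 1, char 'c'): match length 0
  offset=7 (pos 0, char 'a'): match length 0
Longest match has length 3 at offset 2.
next_char = character at position 7 + 3 = 10 -> 'a'

Best match: offset=2, length=3 (matching 'bcb' starting at position 5)
LZ77 triple: (2, 3, 'a')


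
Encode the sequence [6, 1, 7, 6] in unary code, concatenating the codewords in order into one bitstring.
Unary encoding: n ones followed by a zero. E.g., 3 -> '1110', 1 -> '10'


Encode each number as n ones followed by a terminating 0:
  6 -> 1111110 (7 bits)
  1 -> 10 (2 bits)
  7 -> 11111110 (8 bits)
  6 -> 1111110 (7 bits)
Total length = 7 + 2 + 8 + 7 = 24 bits.

Unary([6, 1, 7, 6]) = 111111010111111101111110 (24 bits)


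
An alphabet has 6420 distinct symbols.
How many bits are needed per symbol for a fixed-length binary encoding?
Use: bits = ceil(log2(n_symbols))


log2(6420) = 12.6484
Bracket: 2^12 = 4096 < 6420 <= 2^13 = 8192
So ceil(log2(6420)) = 13

bits = ceil(log2(6420)) = ceil(12.6484) = 13 bits


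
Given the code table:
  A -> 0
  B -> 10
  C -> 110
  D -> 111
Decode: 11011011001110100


Decoding:
110 -> C
110 -> C
110 -> C
0 -> A
111 -> D
0 -> A
10 -> B
0 -> A


Result: CCCADABA


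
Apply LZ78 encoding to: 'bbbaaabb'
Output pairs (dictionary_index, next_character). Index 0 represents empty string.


LZ78 encoding steps:
Dictionary: {0: ''}
Step 1: w='' (idx 0), next='b' -> output (0, 'b'), add 'b' as idx 1
Step 2: w='b' (idx 1), next='b' -> output (1, 'b'), add 'bb' as idx 2
Step 3: w='' (idx 0), next='a' -> output (0, 'a'), add 'a' as idx 3
Step 4: w='a' (idx 3), next='a' -> output (3, 'a'), add 'aa' as idx 4
Step 5: w='bb' (idx 2), end of input -> output (2, '')


Encoded: [(0, 'b'), (1, 'b'), (0, 'a'), (3, 'a'), (2, '')]


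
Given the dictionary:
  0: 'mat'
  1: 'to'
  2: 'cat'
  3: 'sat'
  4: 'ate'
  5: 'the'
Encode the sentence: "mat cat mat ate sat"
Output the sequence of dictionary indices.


Look up each word in the dictionary:
  'mat' -> 0
  'cat' -> 2
  'mat' -> 0
  'ate' -> 4
  'sat' -> 3

Encoded: [0, 2, 0, 4, 3]


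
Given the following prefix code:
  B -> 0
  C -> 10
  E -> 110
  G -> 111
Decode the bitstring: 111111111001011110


Decoding step by step:
Bits 111 -> G
Bits 111 -> G
Bits 111 -> G
Bits 0 -> B
Bits 0 -> B
Bits 10 -> C
Bits 111 -> G
Bits 10 -> C


Decoded message: GGGBBCGC


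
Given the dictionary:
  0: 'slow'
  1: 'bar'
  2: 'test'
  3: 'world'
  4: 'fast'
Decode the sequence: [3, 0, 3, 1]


Look up each index in the dictionary:
  3 -> 'world'
  0 -> 'slow'
  3 -> 'world'
  1 -> 'bar'

Decoded: "world slow world bar"


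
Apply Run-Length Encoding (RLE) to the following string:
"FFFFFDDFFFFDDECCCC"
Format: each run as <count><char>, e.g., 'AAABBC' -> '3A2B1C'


Scanning runs left to right:
  i=0: run of 'F' x 5 -> '5F'
  i=5: run of 'D' x 2 -> '2D'
  i=7: run of 'F' x 4 -> '4F'
  i=11: run of 'D' x 2 -> '2D'
  i=13: run of 'E' x 1 -> '1E'
  i=14: run of 'C' x 4 -> '4C'

RLE = 5F2D4F2D1E4C


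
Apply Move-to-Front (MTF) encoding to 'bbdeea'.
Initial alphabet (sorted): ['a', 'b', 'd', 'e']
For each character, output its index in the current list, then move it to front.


MTF encoding:
'b': index 1 in ['a', 'b', 'd', 'e'] -> ['b', 'a', 'd', 'e']
'b': index 0 in ['b', 'a', 'd', 'e'] -> ['b', 'a', 'd', 'e']
'd': index 2 in ['b', 'a', 'd', 'e'] -> ['d', 'b', 'a', 'e']
'e': index 3 in ['d', 'b', 'a', 'e'] -> ['e', 'd', 'b', 'a']
'e': index 0 in ['e', 'd', 'b', 'a'] -> ['e', 'd', 'b', 'a']
'a': index 3 in ['e', 'd', 'b', 'a'] -> ['a', 'e', 'd', 'b']


Output: [1, 0, 2, 3, 0, 3]


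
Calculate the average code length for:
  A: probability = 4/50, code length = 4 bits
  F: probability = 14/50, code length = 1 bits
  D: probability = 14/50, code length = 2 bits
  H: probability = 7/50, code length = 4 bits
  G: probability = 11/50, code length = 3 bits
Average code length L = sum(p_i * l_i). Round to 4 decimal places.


Weighted contributions p_i * l_i:
  A: (4/50) * 4 = 16/50
  F: (14/50) * 1 = 14/50
  D: (14/50) * 2 = 28/50
  H: (7/50) * 4 = 28/50
  G: (11/50) * 3 = 33/50
Sum = (16 + 14 + 28 + 28 + 33)/50 = 119/50

L = 119/50 = 2.3800 bits/symbol


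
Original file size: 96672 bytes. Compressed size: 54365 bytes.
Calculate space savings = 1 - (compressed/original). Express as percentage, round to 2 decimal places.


ratio = compressed/original = 54365/96672 = 0.562366
savings = 1 - ratio = 1 - 0.562366 = 0.437634
as a percentage: 0.437634 * 100 = 43.76%

Space savings = 1 - 54365/96672 = 43.76%


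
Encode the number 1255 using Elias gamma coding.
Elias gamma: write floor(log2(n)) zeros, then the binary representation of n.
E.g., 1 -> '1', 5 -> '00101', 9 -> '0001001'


num_bits = floor(log2(1255)) + 1 = 11
leading_zeros = num_bits - 1 = 10
binary(1255) = 10011100111

Elias gamma(1255) = '0000000000' + '10011100111' = 000000000010011100111 (21 bits)


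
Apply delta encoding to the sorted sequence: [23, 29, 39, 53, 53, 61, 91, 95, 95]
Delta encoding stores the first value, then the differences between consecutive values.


First value: 23
Deltas:
  29 - 23 = 6
  39 - 29 = 10
  53 - 39 = 14
  53 - 53 = 0
  61 - 53 = 8
  91 - 61 = 30
  95 - 91 = 4
  95 - 95 = 0


Delta encoded: [23, 6, 10, 14, 0, 8, 30, 4, 0]


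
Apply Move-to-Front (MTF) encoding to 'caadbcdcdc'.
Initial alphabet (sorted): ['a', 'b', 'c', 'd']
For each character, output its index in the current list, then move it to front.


MTF encoding:
'c': index 2 in ['a', 'b', 'c', 'd'] -> ['c', 'a', 'b', 'd']
'a': index 1 in ['c', 'a', 'b', 'd'] -> ['a', 'c', 'b', 'd']
'a': index 0 in ['a', 'c', 'b', 'd'] -> ['a', 'c', 'b', 'd']
'd': index 3 in ['a', 'c', 'b', 'd'] -> ['d', 'a', 'c', 'b']
'b': index 3 in ['d', 'a', 'c', 'b'] -> ['b', 'd', 'a', 'c']
'c': index 3 in ['b', 'd', 'a', 'c'] -> ['c', 'b', 'd', 'a']
'd': index 2 in ['c', 'b', 'd', 'a'] -> ['d', 'c', 'b', 'a']
'c': index 1 in ['d', 'c', 'b', 'a'] -> ['c', 'd', 'b', 'a']
'd': index 1 in ['c', 'd', 'b', 'a'] -> ['d', 'c', 'b', 'a']
'c': index 1 in ['d', 'c', 'b', 'a'] -> ['c', 'd', 'b', 'a']


Output: [2, 1, 0, 3, 3, 3, 2, 1, 1, 1]


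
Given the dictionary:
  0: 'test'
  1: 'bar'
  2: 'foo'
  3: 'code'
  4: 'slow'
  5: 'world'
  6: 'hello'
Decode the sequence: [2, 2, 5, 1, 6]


Look up each index in the dictionary:
  2 -> 'foo'
  2 -> 'foo'
  5 -> 'world'
  1 -> 'bar'
  6 -> 'hello'

Decoded: "foo foo world bar hello"


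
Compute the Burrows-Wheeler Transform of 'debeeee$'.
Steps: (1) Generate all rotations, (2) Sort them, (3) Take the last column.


Rotations (sorted):
  0: $debeeee -> last char: e
  1: beeee$de -> last char: e
  2: debeeee$ -> last char: $
  3: e$debeee -> last char: e
  4: ebeeee$d -> last char: d
  5: ee$debee -> last char: e
  6: eee$debe -> last char: e
  7: eeee$deb -> last char: b


BWT = ee$edeeb


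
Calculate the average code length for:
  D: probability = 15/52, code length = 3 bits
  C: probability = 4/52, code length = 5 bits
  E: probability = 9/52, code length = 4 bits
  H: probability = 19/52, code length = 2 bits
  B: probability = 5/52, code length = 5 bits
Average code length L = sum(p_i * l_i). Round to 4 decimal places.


Weighted contributions p_i * l_i:
  D: (15/52) * 3 = 45/52
  C: (4/52) * 5 = 20/52
  E: (9/52) * 4 = 36/52
  H: (19/52) * 2 = 38/52
  B: (5/52) * 5 = 25/52
Sum = (45 + 20 + 36 + 38 + 25)/52 = 164/52

L = 164/52 = 3.1538 bits/symbol


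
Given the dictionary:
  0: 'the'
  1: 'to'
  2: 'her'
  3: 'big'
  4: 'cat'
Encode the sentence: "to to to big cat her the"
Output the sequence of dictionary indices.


Look up each word in the dictionary:
  'to' -> 1
  'to' -> 1
  'to' -> 1
  'big' -> 3
  'cat' -> 4
  'her' -> 2
  'the' -> 0

Encoded: [1, 1, 1, 3, 4, 2, 0]


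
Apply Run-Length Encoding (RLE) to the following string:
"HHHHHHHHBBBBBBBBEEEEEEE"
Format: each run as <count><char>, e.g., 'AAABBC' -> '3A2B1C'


Scanning runs left to right:
  i=0: run of 'H' x 8 -> '8H'
  i=8: run of 'B' x 8 -> '8B'
  i=16: run of 'E' x 7 -> '7E'

RLE = 8H8B7E


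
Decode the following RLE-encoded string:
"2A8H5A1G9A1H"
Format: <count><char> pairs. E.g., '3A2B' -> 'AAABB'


Expanding each <count><char> pair:
  2A -> 'AA'
  8H -> 'HHHHHHHH'
  5A -> 'AAAAA'
  1G -> 'G'
  9A -> 'AAAAAAAAA'
  1H -> 'H'

Decoded = AAHHHHHHHHAAAAAGAAAAAAAAAH


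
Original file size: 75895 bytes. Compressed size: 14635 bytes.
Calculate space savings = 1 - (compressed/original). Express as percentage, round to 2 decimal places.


ratio = compressed/original = 14635/75895 = 0.192832
savings = 1 - ratio = 1 - 0.192832 = 0.807168
as a percentage: 0.807168 * 100 = 80.72%

Space savings = 1 - 14635/75895 = 80.72%


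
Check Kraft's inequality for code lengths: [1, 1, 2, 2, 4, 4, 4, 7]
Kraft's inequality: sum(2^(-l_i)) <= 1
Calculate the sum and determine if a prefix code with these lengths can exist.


Sum = 2^(-1) + 2^(-1) + 2^(-2) + 2^(-2) + 2^(-4) + 2^(-4) + 2^(-4) + 2^(-7)
    = 0.5 + 0.5 + 0.25 + 0.25 + 0.0625 + 0.0625 + 0.0625 + 0.0078125
    = 217/128 = 1.6953125
Since 1.6953125 > 1, Kraft's inequality is NOT satisfied.
A prefix code with these lengths CANNOT exist.

Kraft sum = 1.6953125. Not satisfied.


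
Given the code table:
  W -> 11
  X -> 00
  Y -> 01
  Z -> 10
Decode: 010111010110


Decoding:
01 -> Y
01 -> Y
11 -> W
01 -> Y
01 -> Y
10 -> Z


Result: YYWYYZ


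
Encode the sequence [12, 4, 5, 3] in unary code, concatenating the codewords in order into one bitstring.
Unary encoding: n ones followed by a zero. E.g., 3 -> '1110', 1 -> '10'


Encode each number as n ones followed by a terminating 0:
  12 -> 1111111111110 (13 bits)
  4 -> 11110 (5 bits)
  5 -> 111110 (6 bits)
  3 -> 1110 (4 bits)
Total length = 13 + 5 + 6 + 4 = 28 bits.

Unary([12, 4, 5, 3]) = 1111111111110111101111101110 (28 bits)


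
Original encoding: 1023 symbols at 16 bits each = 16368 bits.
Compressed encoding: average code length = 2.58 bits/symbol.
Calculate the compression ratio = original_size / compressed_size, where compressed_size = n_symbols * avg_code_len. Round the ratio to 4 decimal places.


original_size = n_symbols * orig_bits = 1023 * 16 = 16368 bits
compressed_size = n_symbols * avg_code_len = 1023 * 2.58 = 2639.34 bits
ratio = original_size / compressed_size = 16368 / 2639.34 = 6.2016

Compression ratio = 6.2016


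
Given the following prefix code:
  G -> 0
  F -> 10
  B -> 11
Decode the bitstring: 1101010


Decoding step by step:
Bits 11 -> B
Bits 0 -> G
Bits 10 -> F
Bits 10 -> F


Decoded message: BGFF


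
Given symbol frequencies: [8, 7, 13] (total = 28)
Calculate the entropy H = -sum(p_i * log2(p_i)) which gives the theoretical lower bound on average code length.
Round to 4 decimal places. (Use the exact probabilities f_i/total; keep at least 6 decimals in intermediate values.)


Per-symbol terms -p_i * log2(p_i) with p_i = f_i/28:
  p = 8/28 = 0.285714: log2(p) = -1.807355, -p*log2(p) = 0.516387
  p = 7/28 = 0.250000: log2(p) = -2.000000, -p*log2(p) = 0.500000
  p = 13/28 = 0.464286: log2(p) = -1.106915, -p*log2(p) = 0.513925
H = 0.516387 + 0.500000 + 0.513925 = 1.530312

H = 1.5303 bits/symbol


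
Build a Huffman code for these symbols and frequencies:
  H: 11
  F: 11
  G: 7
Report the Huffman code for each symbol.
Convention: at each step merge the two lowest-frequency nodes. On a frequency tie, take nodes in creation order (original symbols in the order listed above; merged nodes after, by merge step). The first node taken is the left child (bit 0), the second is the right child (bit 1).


Huffman tree construction:
Step 1: Merge G(7) + H(11) = 18
Step 2: Merge F(11) + (G+H)(18) = 29
Read each symbol's code off the tree from the root (left child = 0, right child = 1).

Codes:
  H: 11 (length 2)
  F: 0 (length 1)
  G: 10 (length 2)
Average code length: 47/29 = 1.6207 bits/symbol


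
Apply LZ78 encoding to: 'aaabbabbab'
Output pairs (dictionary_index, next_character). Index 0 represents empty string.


LZ78 encoding steps:
Dictionary: {0: ''}
Step 1: w='' (idx 0), next='a' -> output (0, 'a'), add 'a' as idx 1
Step 2: w='a' (idx 1), next='a' -> output (1, 'a'), add 'aa' as idx 2
Step 3: w='' (idx 0), next='b' -> output (0, 'b'), add 'b' as idx 3
Step 4: w='b' (idx 3), next='a' -> output (3, 'a'), add 'ba' as idx 4
Step 5: w='b' (idx 3), next='b' -> output (3, 'b'), add 'bb' as idx 5
Step 6: w='a' (idx 1), next='b' -> output (1, 'b'), add 'ab' as idx 6


Encoded: [(0, 'a'), (1, 'a'), (0, 'b'), (3, 'a'), (3, 'b'), (1, 'b')]


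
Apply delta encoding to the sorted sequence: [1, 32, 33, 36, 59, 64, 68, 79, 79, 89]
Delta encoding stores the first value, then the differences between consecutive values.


First value: 1
Deltas:
  32 - 1 = 31
  33 - 32 = 1
  36 - 33 = 3
  59 - 36 = 23
  64 - 59 = 5
  68 - 64 = 4
  79 - 68 = 11
  79 - 79 = 0
  89 - 79 = 10


Delta encoded: [1, 31, 1, 3, 23, 5, 4, 11, 0, 10]


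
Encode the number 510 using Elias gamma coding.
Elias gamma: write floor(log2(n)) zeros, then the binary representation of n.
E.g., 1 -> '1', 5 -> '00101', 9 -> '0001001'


num_bits = floor(log2(510)) + 1 = 9
leading_zeros = num_bits - 1 = 8
binary(510) = 111111110

Elias gamma(510) = '00000000' + '111111110' = 00000000111111110 (17 bits)


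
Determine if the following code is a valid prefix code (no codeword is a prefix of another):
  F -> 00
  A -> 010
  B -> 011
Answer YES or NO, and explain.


Checking each pair (does one codeword prefix another?):
  F='00' vs A='010': no prefix
  F='00' vs B='011': no prefix
  A='010' vs F='00': no prefix
  A='010' vs B='011': no prefix
  B='011' vs F='00': no prefix
  B='011' vs A='010': no prefix
No violation found over all pairs.

YES -- this is a valid prefix code. No codeword is a prefix of any other codeword.


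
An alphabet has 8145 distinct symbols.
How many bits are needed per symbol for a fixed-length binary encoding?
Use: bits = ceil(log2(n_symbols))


log2(8145) = 12.9917
Bracket: 2^12 = 4096 < 8145 <= 2^13 = 8192
So ceil(log2(8145)) = 13

bits = ceil(log2(8145)) = ceil(12.9917) = 13 bits


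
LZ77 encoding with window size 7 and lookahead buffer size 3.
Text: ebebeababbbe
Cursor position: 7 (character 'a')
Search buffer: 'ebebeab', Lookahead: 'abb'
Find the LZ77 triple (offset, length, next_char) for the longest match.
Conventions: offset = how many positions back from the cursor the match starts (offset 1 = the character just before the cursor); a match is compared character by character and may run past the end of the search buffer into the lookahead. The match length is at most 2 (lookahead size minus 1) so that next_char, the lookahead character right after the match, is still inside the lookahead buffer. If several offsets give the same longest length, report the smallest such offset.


Try each offset into the search buffer:
  offset=1 (pos 6, char 'b'): match length 0
  offset=2 (pos 5, char 'a'): match length 2
  offset=3 (pos 4, char 'e'): match length 0
  offset=4 (pos 3, char 'b'): match length 0
  offset=5 (pos 2, char 'e'): match length 0
  offset=6 (pos 1, char 'b'): match length 0
  offset=7 (pos 0, char 'e'): match length 0
Longest match has length 2 at offset 2.
next_char = character at position 7 + 2 = 9 -> 'b'

Best match: offset=2, length=2 (matching 'ab' starting at position 5)
LZ77 triple: (2, 2, 'b')


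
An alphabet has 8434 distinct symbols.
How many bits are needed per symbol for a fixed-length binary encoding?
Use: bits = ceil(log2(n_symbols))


log2(8434) = 13.042
Bracket: 2^13 = 8192 < 8434 <= 2^14 = 16384
So ceil(log2(8434)) = 14

bits = ceil(log2(8434)) = ceil(13.042) = 14 bits


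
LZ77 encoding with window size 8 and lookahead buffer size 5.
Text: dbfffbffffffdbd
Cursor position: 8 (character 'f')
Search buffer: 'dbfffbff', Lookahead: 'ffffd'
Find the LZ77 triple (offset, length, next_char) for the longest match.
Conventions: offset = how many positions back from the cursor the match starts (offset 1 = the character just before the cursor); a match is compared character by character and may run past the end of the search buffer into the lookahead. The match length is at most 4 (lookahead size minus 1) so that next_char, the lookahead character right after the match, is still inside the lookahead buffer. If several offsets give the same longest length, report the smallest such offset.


Try each offset into the search buffer:
  offset=1 (pos 7, char 'f'): match length 4
  offset=2 (pos 6, char 'f'): match length 4
  offset=3 (pos 5, char 'b'): match length 0
  offset=4 (pos 4, char 'f'): match length 1
  offset=5 (pos 3, char 'f'): match length 2
  offset=6 (pos 2, char 'f'): match length 3
  offset=7 (pos 1, char 'b'): match length 0
  offset=8 (pos 0, char 'd'): match length 0
Longest match has length 4, found at offsets 1, 2; take the smallest, offset 1.
next_char = character at position 8 + 4 = 12 -> 'd'

Best match: offset=1, length=4 (matching 'ffff' starting at position 7)
LZ77 triple: (1, 4, 'd')


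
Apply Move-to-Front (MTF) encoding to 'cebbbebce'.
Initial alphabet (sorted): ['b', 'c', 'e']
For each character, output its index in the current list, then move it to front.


MTF encoding:
'c': index 1 in ['b', 'c', 'e'] -> ['c', 'b', 'e']
'e': index 2 in ['c', 'b', 'e'] -> ['e', 'c', 'b']
'b': index 2 in ['e', 'c', 'b'] -> ['b', 'e', 'c']
'b': index 0 in ['b', 'e', 'c'] -> ['b', 'e', 'c']
'b': index 0 in ['b', 'e', 'c'] -> ['b', 'e', 'c']
'e': index 1 in ['b', 'e', 'c'] -> ['e', 'b', 'c']
'b': index 1 in ['e', 'b', 'c'] -> ['b', 'e', 'c']
'c': index 2 in ['b', 'e', 'c'] -> ['c', 'b', 'e']
'e': index 2 in ['c', 'b', 'e'] -> ['e', 'c', 'b']


Output: [1, 2, 2, 0, 0, 1, 1, 2, 2]


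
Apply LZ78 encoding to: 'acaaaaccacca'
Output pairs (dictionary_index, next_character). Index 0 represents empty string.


LZ78 encoding steps:
Dictionary: {0: ''}
Step 1: w='' (idx 0), next='a' -> output (0, 'a'), add 'a' as idx 1
Step 2: w='' (idx 0), next='c' -> output (0, 'c'), add 'c' as idx 2
Step 3: w='a' (idx 1), next='a' -> output (1, 'a'), add 'aa' as idx 3
Step 4: w='aa' (idx 3), next='c' -> output (3, 'c'), add 'aac' as idx 4
Step 5: w='c' (idx 2), next='a' -> output (2, 'a'), add 'ca' as idx 5
Step 6: w='c' (idx 2), next='c' -> output (2, 'c'), add 'cc' as idx 6
Step 7: w='a' (idx 1), end of input -> output (1, '')


Encoded: [(0, 'a'), (0, 'c'), (1, 'a'), (3, 'c'), (2, 'a'), (2, 'c'), (1, '')]


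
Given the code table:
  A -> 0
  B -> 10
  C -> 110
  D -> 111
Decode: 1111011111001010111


Decoding:
111 -> D
10 -> B
111 -> D
110 -> C
0 -> A
10 -> B
10 -> B
111 -> D


Result: DBDCABBD


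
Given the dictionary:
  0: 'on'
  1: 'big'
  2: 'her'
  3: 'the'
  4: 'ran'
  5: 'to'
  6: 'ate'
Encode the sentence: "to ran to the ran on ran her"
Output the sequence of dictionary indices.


Look up each word in the dictionary:
  'to' -> 5
  'ran' -> 4
  'to' -> 5
  'the' -> 3
  'ran' -> 4
  'on' -> 0
  'ran' -> 4
  'her' -> 2

Encoded: [5, 4, 5, 3, 4, 0, 4, 2]


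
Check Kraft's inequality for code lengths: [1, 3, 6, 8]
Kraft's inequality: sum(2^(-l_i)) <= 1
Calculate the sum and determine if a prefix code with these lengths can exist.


Sum = 2^(-1) + 2^(-3) + 2^(-6) + 2^(-8)
    = 0.5 + 0.125 + 0.015625 + 0.00390625
    = 165/256 = 0.64453125
Since 0.64453125 <= 1, Kraft's inequality IS satisfied.
A prefix code with these lengths CAN exist.

Kraft sum = 0.64453125. Satisfied.


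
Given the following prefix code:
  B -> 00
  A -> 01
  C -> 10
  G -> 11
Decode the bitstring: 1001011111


Decoding step by step:
Bits 10 -> C
Bits 01 -> A
Bits 01 -> A
Bits 11 -> G
Bits 11 -> G


Decoded message: CAAGG


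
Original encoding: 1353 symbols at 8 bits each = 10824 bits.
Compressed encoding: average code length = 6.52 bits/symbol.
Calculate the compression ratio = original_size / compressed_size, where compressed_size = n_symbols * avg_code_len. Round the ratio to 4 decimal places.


original_size = n_symbols * orig_bits = 1353 * 8 = 10824 bits
compressed_size = n_symbols * avg_code_len = 1353 * 6.52 = 8821.56 bits
ratio = original_size / compressed_size = 10824 / 8821.56 = 1.227

Compression ratio = 1.227


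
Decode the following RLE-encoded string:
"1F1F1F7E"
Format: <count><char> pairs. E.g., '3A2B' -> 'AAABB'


Expanding each <count><char> pair:
  1F -> 'F'
  1F -> 'F'
  1F -> 'F'
  7E -> 'EEEEEEE'

Decoded = FFFEEEEEEE


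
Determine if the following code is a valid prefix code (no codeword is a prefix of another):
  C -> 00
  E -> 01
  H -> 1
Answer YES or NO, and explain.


Checking each pair (does one codeword prefix another?):
  C='00' vs E='01': no prefix
  C='00' vs H='1': no prefix
  E='01' vs C='00': no prefix
  E='01' vs H='1': no prefix
  H='1' vs C='00': no prefix
  H='1' vs E='01': no prefix
No violation found over all pairs.

YES -- this is a valid prefix code. No codeword is a prefix of any other codeword.


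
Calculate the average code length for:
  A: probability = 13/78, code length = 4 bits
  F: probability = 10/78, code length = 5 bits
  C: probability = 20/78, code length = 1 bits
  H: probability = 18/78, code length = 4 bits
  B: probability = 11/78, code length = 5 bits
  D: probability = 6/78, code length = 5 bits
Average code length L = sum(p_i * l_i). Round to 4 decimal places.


Weighted contributions p_i * l_i:
  A: (13/78) * 4 = 52/78
  F: (10/78) * 5 = 50/78
  C: (20/78) * 1 = 20/78
  H: (18/78) * 4 = 72/78
  B: (11/78) * 5 = 55/78
  D: (6/78) * 5 = 30/78
Sum = (52 + 50 + 20 + 72 + 55 + 30)/78 = 279/78

L = 279/78 = 3.5769 bits/symbol


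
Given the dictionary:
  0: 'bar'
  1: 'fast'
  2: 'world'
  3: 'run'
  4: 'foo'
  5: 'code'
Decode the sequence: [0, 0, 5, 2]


Look up each index in the dictionary:
  0 -> 'bar'
  0 -> 'bar'
  5 -> 'code'
  2 -> 'world'

Decoded: "bar bar code world"


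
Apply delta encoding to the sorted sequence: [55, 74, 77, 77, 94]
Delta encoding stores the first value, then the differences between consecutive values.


First value: 55
Deltas:
  74 - 55 = 19
  77 - 74 = 3
  77 - 77 = 0
  94 - 77 = 17


Delta encoded: [55, 19, 3, 0, 17]


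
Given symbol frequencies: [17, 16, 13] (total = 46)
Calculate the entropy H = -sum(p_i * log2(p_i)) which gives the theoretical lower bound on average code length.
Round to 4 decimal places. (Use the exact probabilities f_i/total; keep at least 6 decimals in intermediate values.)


Per-symbol terms -p_i * log2(p_i) with p_i = f_i/46:
  p = 17/46 = 0.369565: log2(p) = -1.436099, -p*log2(p) = 0.530732
  p = 16/46 = 0.347826: log2(p) = -1.523562, -p*log2(p) = 0.529935
  p = 13/46 = 0.282609: log2(p) = -1.823122, -p*log2(p) = 0.515230
H = 0.530732 + 0.529935 + 0.515230 = 1.575897

H = 1.5759 bits/symbol


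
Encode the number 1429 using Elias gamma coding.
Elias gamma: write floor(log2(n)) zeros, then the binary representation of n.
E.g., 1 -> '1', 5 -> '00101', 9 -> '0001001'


num_bits = floor(log2(1429)) + 1 = 11
leading_zeros = num_bits - 1 = 10
binary(1429) = 10110010101

Elias gamma(1429) = '0000000000' + '10110010101' = 000000000010110010101 (21 bits)


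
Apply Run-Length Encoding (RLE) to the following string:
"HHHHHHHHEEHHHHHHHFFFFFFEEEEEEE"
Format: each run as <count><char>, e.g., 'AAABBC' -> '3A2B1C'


Scanning runs left to right:
  i=0: run of 'H' x 8 -> '8H'
  i=8: run of 'E' x 2 -> '2E'
  i=10: run of 'H' x 7 -> '7H'
  i=17: run of 'F' x 6 -> '6F'
  i=23: run of 'E' x 7 -> '7E'

RLE = 8H2E7H6F7E


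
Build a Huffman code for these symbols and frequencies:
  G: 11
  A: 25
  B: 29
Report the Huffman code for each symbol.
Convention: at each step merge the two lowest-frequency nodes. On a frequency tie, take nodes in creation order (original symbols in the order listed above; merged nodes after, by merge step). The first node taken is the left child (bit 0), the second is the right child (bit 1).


Huffman tree construction:
Step 1: Merge G(11) + A(25) = 36
Step 2: Merge B(29) + (G+A)(36) = 65
Read each symbol's code off the tree from the root (left child = 0, right child = 1).

Codes:
  G: 10 (length 2)
  A: 11 (length 2)
  B: 0 (length 1)
Average code length: 101/65 = 1.5538 bits/symbol


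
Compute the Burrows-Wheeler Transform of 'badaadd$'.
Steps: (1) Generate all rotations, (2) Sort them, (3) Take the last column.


Rotations (sorted):
  0: $badaadd -> last char: d
  1: aadd$bad -> last char: d
  2: adaadd$b -> last char: b
  3: add$bada -> last char: a
  4: badaadd$ -> last char: $
  5: d$badaad -> last char: d
  6: daadd$ba -> last char: a
  7: dd$badaa -> last char: a


BWT = ddba$daa


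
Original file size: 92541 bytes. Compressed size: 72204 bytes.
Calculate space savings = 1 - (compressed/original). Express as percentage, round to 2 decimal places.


ratio = compressed/original = 72204/92541 = 0.780238
savings = 1 - ratio = 1 - 0.780238 = 0.219762
as a percentage: 0.219762 * 100 = 21.98%

Space savings = 1 - 72204/92541 = 21.98%
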